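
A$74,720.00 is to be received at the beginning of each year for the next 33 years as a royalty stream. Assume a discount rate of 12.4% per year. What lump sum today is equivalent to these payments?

This is an annuity due: 33 payments of A$74,720.00 at the beginning of each year.
Periodic rate r = 0.124 per year.
PV = PMT × [(1 − (1+r)^−n)/r] × (1+r) = 74,720 × [1 − (1+r)^−33] / r × (1+r) = A$662,995.47

A$662,995.47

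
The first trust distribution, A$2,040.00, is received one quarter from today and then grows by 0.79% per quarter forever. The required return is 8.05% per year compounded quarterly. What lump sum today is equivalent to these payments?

A$166,871.17

Periodic rate r = 0.0805/4 per quarter.
Growing perpetuity (Gordon): PV = PMT₁ / (r − g) = 2,040 / (r − 0.0079) = A$166,871.17.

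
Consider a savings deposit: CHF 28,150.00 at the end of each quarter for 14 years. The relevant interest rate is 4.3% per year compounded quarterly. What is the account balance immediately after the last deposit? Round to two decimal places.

This is an ordinary annuity: 56 deposits of CHF 28,150.00 at the end of each quarter.
Periodic rate r = 0.043/4 per quarter; n is counted in quarters.
FV = PMT × [((1+r)^n − 1)/r] = 28,150 × [(1+r)^56 − 1] / r = CHF 2,147,021.12

CHF 2,147,021.12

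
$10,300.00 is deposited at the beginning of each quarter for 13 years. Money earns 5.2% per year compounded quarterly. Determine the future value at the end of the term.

$768,458.48

This is an annuity due: 52 deposits of $10,300.00 at the beginning of each quarter.
Periodic rate r = 0.052/4 per quarter; n is counted in quarters.
FV = PMT × [((1+r)^n − 1)/r] × (1+r) = 10,300 × [(1+r)^52 − 1] / r × (1+r) = $768,458.48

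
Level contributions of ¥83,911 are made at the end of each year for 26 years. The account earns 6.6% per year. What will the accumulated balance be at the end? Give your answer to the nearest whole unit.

This is an ordinary annuity: 26 deposits of ¥83,911 at the end of each year.
Periodic rate r = 0.066 per year.
FV = PMT × [((1+r)^n − 1)/r] = 83,911 × [(1+r)^26 − 1] / r = ¥5,426,886

¥5,426,886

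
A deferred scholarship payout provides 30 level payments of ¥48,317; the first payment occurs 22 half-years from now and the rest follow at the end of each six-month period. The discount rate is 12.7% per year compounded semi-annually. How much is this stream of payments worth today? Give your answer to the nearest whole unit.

Ordinary annuity of 30 payments, first payment at period 22.
Periodic rate r = 0.127/2 per half-year; n is counted in half-years.
The ordinary-annuity PV formula values the stream one period before the first payment (period 21); discount that back 21 periods:
PV₀ = 48,317 × [1 − (1+r)^−30] / r × (1+r)^−21 = ¥175,913

¥175,913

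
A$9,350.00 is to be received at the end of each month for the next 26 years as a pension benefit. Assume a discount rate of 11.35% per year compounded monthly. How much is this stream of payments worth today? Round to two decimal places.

A$936,135.92

This is an ordinary annuity: 312 payments of A$9,350.00 at the end of each month.
Periodic rate r = 0.1135/12 per month; n is counted in months.
PV = PMT × [(1 − (1+r)^−n)/r] = 9,350 × [1 − (1+r)^−312] / r = A$936,135.92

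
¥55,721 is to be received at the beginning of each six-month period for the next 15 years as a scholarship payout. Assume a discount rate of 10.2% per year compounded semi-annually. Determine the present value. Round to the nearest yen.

¥890,081

This is an annuity due: 30 payments of ¥55,721 at the beginning of each six-month period.
Periodic rate r = 0.102/2 per half-year; n is counted in half-years.
PV = PMT × [(1 − (1+r)^−n)/r] × (1+r) = 55,721 × [1 − (1+r)^−30] / r × (1+r) = ¥890,081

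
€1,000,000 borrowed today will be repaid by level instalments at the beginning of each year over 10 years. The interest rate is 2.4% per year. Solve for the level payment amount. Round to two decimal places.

€111,005.02

Level annuity due; solve PV = PMT × [(1 − (1+r)^−n)/r] × (1+r) for PMT.
Periodic rate r = 0.024 per year.
With n = 10: PMT = 1,000,000 / ([(1 − (1+r)^−n)/r] × (1+r)) = €111,005.02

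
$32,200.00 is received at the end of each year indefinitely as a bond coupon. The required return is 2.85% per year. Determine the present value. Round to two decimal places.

Periodic rate r = 0.0285 per year.
Level perpetuity: PV = PMT / r = 32,200 / (0.0285) = $1,129,824.56.

$1,129,824.56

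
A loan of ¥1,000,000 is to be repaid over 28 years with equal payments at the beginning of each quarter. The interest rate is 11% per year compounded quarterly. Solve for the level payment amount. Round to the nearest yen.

¥28,111

Level annuity due; solve PV = PMT × [(1 − (1+r)^−n)/r] × (1+r) for PMT.
Periodic rate r = 0.11/4 per quarter; n is counted in quarters.
With n = 112: PMT = 1,000,000 / ([(1 − (1+r)^−n)/r] × (1+r)) = ¥28,111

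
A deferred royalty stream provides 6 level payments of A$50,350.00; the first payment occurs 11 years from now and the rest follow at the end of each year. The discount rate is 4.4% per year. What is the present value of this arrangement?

A$169,382.14

Ordinary annuity of 6 payments, first payment at period 11.
Periodic rate r = 0.044 per year.
The ordinary-annuity PV formula values the stream one period before the first payment (period 10); discount that back 10 periods:
PV₀ = 50,350 × [1 − (1+r)^−6] / r × (1+r)^−10 = A$169,382.14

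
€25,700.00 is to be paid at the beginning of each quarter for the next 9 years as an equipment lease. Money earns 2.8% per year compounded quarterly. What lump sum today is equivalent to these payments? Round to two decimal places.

This is an annuity due: 36 payments of €25,700.00 at the beginning of each quarter.
Periodic rate r = 0.028/4 per quarter; n is counted in quarters.
PV = PMT × [(1 − (1+r)^−n)/r] × (1+r) = 25,700 × [1 − (1+r)^−36] / r × (1+r) = €821,031.01

€821,031.01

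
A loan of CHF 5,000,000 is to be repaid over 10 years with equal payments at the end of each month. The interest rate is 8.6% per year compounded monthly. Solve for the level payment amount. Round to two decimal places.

Level ordinary annuity; solve PV = PMT × [(1 − (1+r)^−n)/r] for PMT.
Periodic rate r = 0.086/12 per month; n is counted in months.
With n = 120: PMT = 5,000,000 / ([(1 − (1+r)^−n)/r]) = CHF 62,260.58

CHF 62,260.58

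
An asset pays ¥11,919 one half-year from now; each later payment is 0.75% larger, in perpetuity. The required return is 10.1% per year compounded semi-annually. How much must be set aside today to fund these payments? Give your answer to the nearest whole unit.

Periodic rate r = 0.101/2 per half-year.
Growing perpetuity (Gordon): PV = PMT₁ / (r − g) = 11,919 / (r − 0.0075) = ¥277,186.

¥277,186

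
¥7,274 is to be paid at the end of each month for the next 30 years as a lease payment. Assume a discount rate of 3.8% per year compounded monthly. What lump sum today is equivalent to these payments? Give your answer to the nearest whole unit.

This is an ordinary annuity: 360 payments of ¥7,274 at the end of each month.
Periodic rate r = 0.038/12 per month; n is counted in months.
PV = PMT × [(1 − (1+r)^−n)/r] = 7,274 × [1 − (1+r)^−360] / r = ¥1,561,087

¥1,561,087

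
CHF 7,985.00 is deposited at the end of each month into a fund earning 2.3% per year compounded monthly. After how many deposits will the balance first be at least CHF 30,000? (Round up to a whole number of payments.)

4 payments

Periodic rate r = 0.023/12 per month; n is counted in months.
Ordinary annuity FV: 30,000 = 7,985 × [((1+r)^n − 1)/r].
(1+r)^n = 1 + 30,000 × r / 7,985, so n = ln(1 + 30,000·r/7,985) / ln(1+r) = 3.75.
Round up to a whole number of payments: n = 4.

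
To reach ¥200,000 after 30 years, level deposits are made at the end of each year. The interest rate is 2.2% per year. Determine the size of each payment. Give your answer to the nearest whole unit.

¥4,777

Level ordinary annuity; solve FV = PMT × [((1+r)^n − 1)/r] for PMT.
Periodic rate r = 0.022 per year.
With n = 30: PMT = 200,000 / ([((1+r)^n − 1)/r]) = ¥4,777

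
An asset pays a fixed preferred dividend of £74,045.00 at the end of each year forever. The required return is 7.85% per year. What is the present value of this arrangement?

Periodic rate r = 0.0785 per year.
Level perpetuity: PV = PMT / r = 74,045 / (0.0785) = £943,248.41.

£943,248.41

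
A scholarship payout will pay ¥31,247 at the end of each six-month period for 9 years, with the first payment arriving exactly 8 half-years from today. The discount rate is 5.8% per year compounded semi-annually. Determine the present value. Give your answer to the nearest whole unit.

¥354,808

Ordinary annuity of 18 payments, first payment at period 8.
Periodic rate r = 0.058/2 per half-year; n is counted in half-years.
The ordinary-annuity PV formula values the stream one period before the first payment (period 7); discount that back 7 periods:
PV₀ = 31,247 × [1 − (1+r)^−18] / r × (1+r)^−7 = ¥354,808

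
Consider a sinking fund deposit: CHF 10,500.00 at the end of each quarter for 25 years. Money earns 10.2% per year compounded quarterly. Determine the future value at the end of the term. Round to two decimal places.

CHF 4,695,820.13

This is an ordinary annuity: 100 deposits of CHF 10,500.00 at the end of each quarter.
Periodic rate r = 0.102/4 per quarter; n is counted in quarters.
FV = PMT × [((1+r)^n − 1)/r] = 10,500 × [(1+r)^100 − 1] / r = CHF 4,695,820.13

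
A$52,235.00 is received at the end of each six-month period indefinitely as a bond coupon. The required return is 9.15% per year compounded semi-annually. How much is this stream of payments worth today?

A$1,141,748.63

Periodic rate r = 0.0915/2 per half-year.
Level perpetuity: PV = PMT / r = 52,235 / (0.0915/2) = A$1,141,748.63.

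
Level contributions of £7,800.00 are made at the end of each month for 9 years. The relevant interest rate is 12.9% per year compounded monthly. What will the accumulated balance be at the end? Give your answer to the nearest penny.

£1,576,979.58

This is an ordinary annuity: 108 deposits of £7,800.00 at the end of each month.
Periodic rate r = 0.129/12 per month; n is counted in months.
FV = PMT × [((1+r)^n − 1)/r] = 7,800 × [(1+r)^108 − 1] / r = £1,576,979.58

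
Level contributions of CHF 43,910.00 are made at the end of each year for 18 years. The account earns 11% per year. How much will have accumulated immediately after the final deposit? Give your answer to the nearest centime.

CHF 2,212,885.53

This is an ordinary annuity: 18 deposits of CHF 43,910.00 at the end of each year.
Periodic rate r = 0.11 per year.
FV = PMT × [((1+r)^n − 1)/r] = 43,910 × [(1+r)^18 − 1] / r = CHF 2,212,885.53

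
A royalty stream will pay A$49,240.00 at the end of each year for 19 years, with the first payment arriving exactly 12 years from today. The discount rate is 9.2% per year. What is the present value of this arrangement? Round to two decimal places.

A$165,092.37

Ordinary annuity of 19 payments, first payment at period 12.
Periodic rate r = 0.092 per year.
The ordinary-annuity PV formula values the stream one period before the first payment (period 11); discount that back 11 periods:
PV₀ = 49,240 × [1 − (1+r)^−19] / r × (1+r)^−11 = A$165,092.37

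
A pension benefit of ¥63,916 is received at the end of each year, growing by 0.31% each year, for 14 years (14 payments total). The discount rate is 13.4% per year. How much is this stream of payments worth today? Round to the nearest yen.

Periodic rate r = 0.134 per year.
Growing ordinary annuity: PV = PMT₁ × [1 − ((1+g)/(1+r))^n] / (r − g) = 63,916 × [1 − ((1+0.0031)/(1+r))^14] / (r − 0.0031) = ¥400,600.

¥400,600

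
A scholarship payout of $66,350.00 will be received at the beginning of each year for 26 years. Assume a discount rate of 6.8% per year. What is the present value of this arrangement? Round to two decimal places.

$853,698.40

This is an annuity due: 26 payments of $66,350.00 at the beginning of each year.
Periodic rate r = 0.068 per year.
PV = PMT × [(1 − (1+r)^−n)/r] × (1+r) = 66,350 × [1 − (1+r)^−26] / r × (1+r) = $853,698.40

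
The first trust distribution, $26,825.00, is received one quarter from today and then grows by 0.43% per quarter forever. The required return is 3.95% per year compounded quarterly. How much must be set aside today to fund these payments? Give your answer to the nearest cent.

Periodic rate r = 0.0395/4 per quarter.
Growing perpetuity (Gordon): PV = PMT₁ / (r − g) = 26,825 / (r − 0.0043) = $4,811,659.19.

$4,811,659.19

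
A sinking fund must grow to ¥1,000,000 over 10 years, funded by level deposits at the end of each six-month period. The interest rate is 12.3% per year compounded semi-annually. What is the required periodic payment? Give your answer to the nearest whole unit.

¥26,749

Level ordinary annuity; solve FV = PMT × [((1+r)^n − 1)/r] for PMT.
Periodic rate r = 0.123/2 per half-year; n is counted in half-years.
With n = 20: PMT = 1,000,000 / ([((1+r)^n − 1)/r]) = ¥26,749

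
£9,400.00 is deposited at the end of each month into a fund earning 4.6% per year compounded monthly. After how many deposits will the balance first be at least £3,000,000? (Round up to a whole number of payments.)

Periodic rate r = 0.046/12 per month; n is counted in months.
Ordinary annuity FV: 3,000,000 = 9,400 × [((1+r)^n − 1)/r].
(1+r)^n = 1 + 3,000,000 × r / 9,400, so n = ln(1 + 3,000,000·r/9,400) / ln(1+r) = 208.84.
Round up to a whole number of payments: n = 209.

209 payments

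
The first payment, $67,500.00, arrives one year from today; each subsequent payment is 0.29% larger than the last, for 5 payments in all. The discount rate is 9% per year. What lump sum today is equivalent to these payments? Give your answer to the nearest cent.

$263,947.31

Periodic rate r = 0.09 per year.
Growing ordinary annuity: PV = PMT₁ × [1 − ((1+g)/(1+r))^n] / (r − g) = 67,500 × [1 − ((1+0.0029)/(1+r))^5] / (r − 0.0029) = $263,947.31.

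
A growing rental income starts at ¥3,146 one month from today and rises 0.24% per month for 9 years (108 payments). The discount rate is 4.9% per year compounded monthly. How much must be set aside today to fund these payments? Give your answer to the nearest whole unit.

¥309,757

Periodic rate r = 0.049/12 per month; n is counted in months.
Growing ordinary annuity: PV = PMT₁ × [1 − ((1+g)/(1+r))^n] / (r − g) = 3,146 × [1 − ((1+0.0024)/(1+r))^108] / (r − 0.0024) = ¥309,757.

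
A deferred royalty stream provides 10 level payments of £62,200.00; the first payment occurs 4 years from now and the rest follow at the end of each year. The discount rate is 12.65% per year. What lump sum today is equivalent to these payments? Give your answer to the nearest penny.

Ordinary annuity of 10 payments, first payment at period 4.
Periodic rate r = 0.1265 per year.
The ordinary-annuity PV formula values the stream one period before the first payment (period 3); discount that back 3 periods:
PV₀ = 62,200 × [1 − (1+r)^−10] / r × (1+r)^−3 = £239,439.90

£239,439.90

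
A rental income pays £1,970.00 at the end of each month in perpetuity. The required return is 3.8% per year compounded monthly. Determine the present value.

Periodic rate r = 0.038/12 per month.
Level perpetuity: PV = PMT / r = 1,970 / (0.038/12) = £622,105.26.

£622,105.26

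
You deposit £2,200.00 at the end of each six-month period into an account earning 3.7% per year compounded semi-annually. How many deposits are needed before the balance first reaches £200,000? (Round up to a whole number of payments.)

Periodic rate r = 0.037/2 per half-year; n is counted in half-years.
Ordinary annuity FV: 200,000 = 2,200 × [((1+r)^n − 1)/r].
(1+r)^n = 1 + 200,000 × r / 2,200, so n = ln(1 + 200,000·r/2,200) / ln(1+r) = 53.82.
Round up to a whole number of payments: n = 54.

54 payments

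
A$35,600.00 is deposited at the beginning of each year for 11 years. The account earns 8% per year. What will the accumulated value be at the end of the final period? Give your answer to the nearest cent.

A$639,985.70

This is an annuity due: 11 deposits of A$35,600.00 at the beginning of each year.
Periodic rate r = 0.08 per year.
FV = PMT × [((1+r)^n − 1)/r] × (1+r) = 35,600 × [(1+r)^11 − 1] / r × (1+r) = A$639,985.70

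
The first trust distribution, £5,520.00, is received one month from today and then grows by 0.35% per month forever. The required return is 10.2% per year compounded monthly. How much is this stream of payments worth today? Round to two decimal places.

£1,104,000.00

Periodic rate r = 0.102/12 per month.
Growing perpetuity (Gordon): PV = PMT₁ / (r − g) = 5,520 / (r − 0.0035) = £1,104,000.00.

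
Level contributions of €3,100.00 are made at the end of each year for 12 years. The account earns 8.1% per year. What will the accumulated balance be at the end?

€59,179.10

This is an ordinary annuity: 12 deposits of €3,100.00 at the end of each year.
Periodic rate r = 0.081 per year.
FV = PMT × [((1+r)^n − 1)/r] = 3,100 × [(1+r)^12 − 1] / r = €59,179.10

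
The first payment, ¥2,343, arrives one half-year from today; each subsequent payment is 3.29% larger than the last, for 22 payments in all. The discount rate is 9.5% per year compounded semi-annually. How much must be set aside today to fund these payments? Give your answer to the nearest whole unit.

¥42,634

Periodic rate r = 0.095/2 per half-year; n is counted in half-years.
Growing ordinary annuity: PV = PMT₁ × [1 − ((1+g)/(1+r))^n] / (r − g) = 2,343 × [1 − ((1+0.0329)/(1+r))^22] / (r − 0.0329) = ¥42,634.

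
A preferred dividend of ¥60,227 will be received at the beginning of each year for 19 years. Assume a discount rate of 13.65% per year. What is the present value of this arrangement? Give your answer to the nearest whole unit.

¥457,353

This is an annuity due: 19 payments of ¥60,227 at the beginning of each year.
Periodic rate r = 0.1365 per year.
PV = PMT × [(1 − (1+r)^−n)/r] × (1+r) = 60,227 × [1 − (1+r)^−19] / r × (1+r) = ¥457,353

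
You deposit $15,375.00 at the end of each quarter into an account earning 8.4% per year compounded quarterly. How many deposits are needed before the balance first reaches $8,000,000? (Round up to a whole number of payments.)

Periodic rate r = 0.084/4 per quarter; n is counted in quarters.
Ordinary annuity FV: 8,000,000 = 15,375 × [((1+r)^n − 1)/r].
(1+r)^n = 1 + 8,000,000 × r / 15,375, so n = ln(1 + 8,000,000·r/15,375) / ln(1+r) = 119.27.
Round up to a whole number of payments: n = 120.

120 payments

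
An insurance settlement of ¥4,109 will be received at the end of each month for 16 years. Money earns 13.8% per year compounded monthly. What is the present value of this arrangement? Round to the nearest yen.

¥317,531

This is an ordinary annuity: 192 payments of ¥4,109 at the end of each month.
Periodic rate r = 0.138/12 per month; n is counted in months.
PV = PMT × [(1 − (1+r)^−n)/r] = 4,109 × [1 − (1+r)^−192] / r = ¥317,531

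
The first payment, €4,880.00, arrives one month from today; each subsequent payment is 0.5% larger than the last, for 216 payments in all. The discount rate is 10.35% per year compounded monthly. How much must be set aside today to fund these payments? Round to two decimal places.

Periodic rate r = 0.1035/12 per month; n is counted in months.
Growing ordinary annuity: PV = PMT₁ × [1 − ((1+g)/(1+r))^n] / (r − g) = 4,880 × [1 − ((1+0.005)/(1+r))^216] / (r − 0.005) = €727,678.28.

€727,678.28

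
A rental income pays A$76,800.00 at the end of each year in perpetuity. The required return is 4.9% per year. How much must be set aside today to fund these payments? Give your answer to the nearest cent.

Periodic rate r = 0.049 per year.
Level perpetuity: PV = PMT / r = 76,800 / (0.049) = A$1,567,346.94.

A$1,567,346.94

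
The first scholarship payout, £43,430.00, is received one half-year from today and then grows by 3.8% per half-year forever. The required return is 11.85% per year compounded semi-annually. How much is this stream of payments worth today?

Periodic rate r = 0.1185/2 per half-year.
Growing perpetuity (Gordon): PV = PMT₁ / (r − g) = 43,430 / (r − 0.038) = £2,043,764.71.

£2,043,764.71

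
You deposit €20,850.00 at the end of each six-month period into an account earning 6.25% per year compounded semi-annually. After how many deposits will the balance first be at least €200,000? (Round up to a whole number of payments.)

9 payments

Periodic rate r = 0.0625/2 per half-year; n is counted in half-years.
Ordinary annuity FV: 200,000 = 20,850 × [((1+r)^n − 1)/r].
(1+r)^n = 1 + 200,000 × r / 20,850, so n = ln(1 + 200,000·r/20,850) / ln(1+r) = 8.52.
Round up to a whole number of payments: n = 9.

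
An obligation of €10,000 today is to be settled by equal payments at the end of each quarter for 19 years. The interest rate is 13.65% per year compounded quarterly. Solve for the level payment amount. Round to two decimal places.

Level ordinary annuity; solve PV = PMT × [(1 − (1+r)^−n)/r] for PMT.
Periodic rate r = 0.1365/4 per quarter; n is counted in quarters.
With n = 76: PMT = 10,000 / ([(1 − (1+r)^−n)/r]) = €370.14

€370.14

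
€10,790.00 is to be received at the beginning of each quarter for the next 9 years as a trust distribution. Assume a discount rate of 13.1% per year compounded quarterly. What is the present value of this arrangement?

€233,601.44

This is an annuity due: 36 payments of €10,790.00 at the beginning of each quarter.
Periodic rate r = 0.131/4 per quarter; n is counted in quarters.
PV = PMT × [(1 − (1+r)^−n)/r] × (1+r) = 10,790 × [1 − (1+r)^−36] / r × (1+r) = €233,601.44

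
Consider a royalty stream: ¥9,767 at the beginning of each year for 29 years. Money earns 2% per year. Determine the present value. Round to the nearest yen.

¥217,621

This is an annuity due: 29 payments of ¥9,767 at the beginning of each year.
Periodic rate r = 0.02 per year.
PV = PMT × [(1 − (1+r)^−n)/r] × (1+r) = 9,767 × [1 − (1+r)^−29] / r × (1+r) = ¥217,621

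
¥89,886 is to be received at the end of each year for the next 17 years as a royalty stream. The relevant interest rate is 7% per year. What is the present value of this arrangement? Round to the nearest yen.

This is an ordinary annuity: 17 payments of ¥89,886 at the end of each year.
Periodic rate r = 0.07 per year.
PV = PMT × [(1 − (1+r)^−n)/r] = 89,886 × [1 − (1+r)^−17] / r = ¥877,577

¥877,577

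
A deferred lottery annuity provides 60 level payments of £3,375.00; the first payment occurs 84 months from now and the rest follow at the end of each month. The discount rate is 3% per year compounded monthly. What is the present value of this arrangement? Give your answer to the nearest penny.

Ordinary annuity of 60 payments, first payment at period 84.
Periodic rate r = 0.03/12 per month; n is counted in months.
The ordinary-annuity PV formula values the stream one period before the first payment (period 83); discount that back 83 periods:
PV₀ = 3,375 × [1 − (1+r)^−60] / r × (1+r)^−83 = £152,670.00

£152,670.00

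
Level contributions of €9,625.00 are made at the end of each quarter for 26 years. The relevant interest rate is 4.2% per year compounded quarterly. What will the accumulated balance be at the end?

€1,799,700.65

This is an ordinary annuity: 104 deposits of €9,625.00 at the end of each quarter.
Periodic rate r = 0.042/4 per quarter; n is counted in quarters.
FV = PMT × [((1+r)^n − 1)/r] = 9,625 × [(1+r)^104 − 1] / r = €1,799,700.65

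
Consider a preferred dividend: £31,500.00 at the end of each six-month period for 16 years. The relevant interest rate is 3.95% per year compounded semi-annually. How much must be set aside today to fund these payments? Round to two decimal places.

£741,945.40

This is an ordinary annuity: 32 payments of £31,500.00 at the end of each six-month period.
Periodic rate r = 0.0395/2 per half-year; n is counted in half-years.
PV = PMT × [(1 − (1+r)^−n)/r] = 31,500 × [1 − (1+r)^−32] / r = £741,945.40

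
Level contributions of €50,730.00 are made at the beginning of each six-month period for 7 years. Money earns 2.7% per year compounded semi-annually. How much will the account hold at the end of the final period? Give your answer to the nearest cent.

€786,512.04

This is an annuity due: 14 deposits of €50,730.00 at the beginning of each six-month period.
Periodic rate r = 0.027/2 per half-year; n is counted in half-years.
FV = PMT × [((1+r)^n − 1)/r] × (1+r) = 50,730 × [(1+r)^14 − 1] / r × (1+r) = €786,512.04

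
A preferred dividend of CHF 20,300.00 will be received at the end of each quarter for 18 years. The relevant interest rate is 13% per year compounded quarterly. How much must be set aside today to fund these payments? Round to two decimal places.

CHF 562,165.98

This is an ordinary annuity: 72 payments of CHF 20,300.00 at the end of each quarter.
Periodic rate r = 0.13/4 per quarter; n is counted in quarters.
PV = PMT × [(1 − (1+r)^−n)/r] = 20,300 × [1 − (1+r)^−72] / r = CHF 562,165.98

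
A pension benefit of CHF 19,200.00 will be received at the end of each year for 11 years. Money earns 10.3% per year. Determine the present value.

This is an ordinary annuity: 11 payments of CHF 19,200.00 at the end of each year.
Periodic rate r = 0.103 per year.
PV = PMT × [(1 − (1+r)^−n)/r] = 19,200 × [1 − (1+r)^−11] / r = CHF 123,001.33

CHF 123,001.33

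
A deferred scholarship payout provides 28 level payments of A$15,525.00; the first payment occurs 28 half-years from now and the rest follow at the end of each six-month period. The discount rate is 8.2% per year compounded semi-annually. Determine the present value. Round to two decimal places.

A$86,421.97

Ordinary annuity of 28 payments, first payment at period 28.
Periodic rate r = 0.082/2 per half-year; n is counted in half-years.
The ordinary-annuity PV formula values the stream one period before the first payment (period 27); discount that back 27 periods:
PV₀ = 15,525 × [1 − (1+r)^−28] / r × (1+r)^−27 = A$86,421.97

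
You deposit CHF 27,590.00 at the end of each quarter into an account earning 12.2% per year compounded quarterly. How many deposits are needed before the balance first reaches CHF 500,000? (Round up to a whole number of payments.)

15 payments

Periodic rate r = 0.122/4 per quarter; n is counted in quarters.
Ordinary annuity FV: 500,000 = 27,590 × [((1+r)^n − 1)/r].
(1+r)^n = 1 + 500,000 × r / 27,590, so n = ln(1 + 500,000·r/27,590) / ln(1+r) = 14.65.
Round up to a whole number of payments: n = 15.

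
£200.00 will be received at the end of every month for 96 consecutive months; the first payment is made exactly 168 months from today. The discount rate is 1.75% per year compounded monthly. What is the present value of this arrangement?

£14,036.82

Ordinary annuity of 96 payments, first payment at period 168.
Periodic rate r = 0.0175/12 per month; n is counted in months.
The ordinary-annuity PV formula values the stream one period before the first payment (period 167); discount that back 167 periods:
PV₀ = 200 × [1 − (1+r)^−96] / r × (1+r)^−167 = £14,036.82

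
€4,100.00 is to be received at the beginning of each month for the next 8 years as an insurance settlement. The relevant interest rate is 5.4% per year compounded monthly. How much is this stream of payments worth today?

€320,471.40

This is an annuity due: 96 payments of €4,100.00 at the beginning of each month.
Periodic rate r = 0.054/12 per month; n is counted in months.
PV = PMT × [(1 − (1+r)^−n)/r] × (1+r) = 4,100 × [1 − (1+r)^−96] / r × (1+r) = €320,471.40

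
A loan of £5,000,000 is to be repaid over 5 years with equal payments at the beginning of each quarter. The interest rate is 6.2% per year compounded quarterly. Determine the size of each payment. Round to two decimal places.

Level annuity due; solve PV = PMT × [(1 − (1+r)^−n)/r] × (1+r) for PMT.
Periodic rate r = 0.062/4 per quarter; n is counted in quarters.
With n = 20: PMT = 5,000,000 / ([(1 − (1+r)^−n)/r] × (1+r)) = £288,199.05

£288,199.05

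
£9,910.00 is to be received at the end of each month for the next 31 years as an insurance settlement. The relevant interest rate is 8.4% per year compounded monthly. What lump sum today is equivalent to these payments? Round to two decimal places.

This is an ordinary annuity: 372 payments of £9,910.00 at the end of each month.
Periodic rate r = 0.084/12 per month; n is counted in months.
PV = PMT × [(1 − (1+r)^−n)/r] = 9,910 × [1 − (1+r)^−372] / r = £1,310,029.48

£1,310,029.48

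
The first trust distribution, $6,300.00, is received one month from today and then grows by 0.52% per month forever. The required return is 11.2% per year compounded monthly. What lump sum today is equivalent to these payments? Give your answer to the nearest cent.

Periodic rate r = 0.112/12 per month.
Growing perpetuity (Gordon): PV = PMT₁ / (r − g) = 6,300 / (r − 0.0052) = $1,524,193.55.

$1,524,193.55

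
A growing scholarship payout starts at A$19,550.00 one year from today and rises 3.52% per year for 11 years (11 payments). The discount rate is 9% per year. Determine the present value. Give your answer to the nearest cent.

Periodic rate r = 0.09 per year.
Growing ordinary annuity: PV = PMT₁ × [1 − ((1+g)/(1+r))^n] / (r − g) = 19,550 × [1 − ((1+0.0352)/(1+r))^11] / (r − 0.0352) = A$154,477.10.

A$154,477.10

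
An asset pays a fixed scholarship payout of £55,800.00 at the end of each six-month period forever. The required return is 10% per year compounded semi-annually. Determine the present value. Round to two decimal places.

£1,116,000.00

Periodic rate r = 0.1/2 per half-year.
Level perpetuity: PV = PMT / r = 55,800 / (0.1/2) = £1,116,000.00.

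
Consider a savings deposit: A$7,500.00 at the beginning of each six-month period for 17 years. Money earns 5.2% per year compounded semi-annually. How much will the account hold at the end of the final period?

This is an annuity due: 34 deposits of A$7,500.00 at the beginning of each six-month period.
Periodic rate r = 0.052/2 per half-year; n is counted in half-years.
FV = PMT × [((1+r)^n − 1)/r] × (1+r) = 7,500 × [(1+r)^34 − 1] / r × (1+r) = A$412,384.62

A$412,384.62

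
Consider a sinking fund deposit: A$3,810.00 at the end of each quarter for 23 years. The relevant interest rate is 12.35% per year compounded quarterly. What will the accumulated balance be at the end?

A$1,900,879.76

This is an ordinary annuity: 92 deposits of A$3,810.00 at the end of each quarter.
Periodic rate r = 0.1235/4 per quarter; n is counted in quarters.
FV = PMT × [((1+r)^n − 1)/r] = 3,810 × [(1+r)^92 − 1] / r = A$1,900,879.76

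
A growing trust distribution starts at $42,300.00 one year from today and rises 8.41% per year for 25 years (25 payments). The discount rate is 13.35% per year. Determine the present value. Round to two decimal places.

Periodic rate r = 0.1335 per year.
Growing ordinary annuity: PV = PMT₁ × [1 − ((1+g)/(1+r))^n] / (r − g) = 42,300 × [1 − ((1+0.0841)/(1+r))^25] / (r − 0.0841) = $575,208.91.

$575,208.91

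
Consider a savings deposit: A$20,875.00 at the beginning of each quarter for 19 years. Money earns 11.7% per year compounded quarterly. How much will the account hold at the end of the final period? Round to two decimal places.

This is an annuity due: 76 deposits of A$20,875.00 at the beginning of each quarter.
Periodic rate r = 0.117/4 per quarter; n is counted in quarters.
FV = PMT × [((1+r)^n − 1)/r] × (1+r) = 20,875 × [(1+r)^76 − 1] / r × (1+r) = A$5,836,095.34

A$5,836,095.34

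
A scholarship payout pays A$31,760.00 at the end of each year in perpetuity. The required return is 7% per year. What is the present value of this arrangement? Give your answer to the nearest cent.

A$453,714.29

Periodic rate r = 0.07 per year.
Level perpetuity: PV = PMT / r = 31,760 / (0.07) = A$453,714.29.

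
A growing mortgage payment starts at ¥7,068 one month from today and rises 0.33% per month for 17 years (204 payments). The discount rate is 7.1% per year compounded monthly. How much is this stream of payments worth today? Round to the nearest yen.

Periodic rate r = 0.071/12 per month; n is counted in months.
Growing ordinary annuity: PV = PMT₁ × [1 − ((1+g)/(1+r))^n] / (r − g) = 7,068 × [1 − ((1+0.0033)/(1+r))^204] / (r − 0.0033) = ¥1,113,386.

¥1,113,386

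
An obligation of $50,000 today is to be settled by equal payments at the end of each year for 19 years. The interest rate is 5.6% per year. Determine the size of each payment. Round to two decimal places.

$4,341.95

Level ordinary annuity; solve PV = PMT × [(1 − (1+r)^−n)/r] for PMT.
Periodic rate r = 0.056 per year.
With n = 19: PMT = 50,000 / ([(1 − (1+r)^−n)/r]) = $4,341.95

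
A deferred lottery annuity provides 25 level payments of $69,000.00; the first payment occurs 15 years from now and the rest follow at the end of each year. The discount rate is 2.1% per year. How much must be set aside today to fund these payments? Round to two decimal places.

Ordinary annuity of 25 payments, first payment at period 15.
Periodic rate r = 0.021 per year.
The ordinary-annuity PV formula values the stream one period before the first payment (period 14); discount that back 14 periods:
PV₀ = 69,000 × [1 − (1+r)^−25] / r × (1+r)^−14 = $995,314.07

$995,314.07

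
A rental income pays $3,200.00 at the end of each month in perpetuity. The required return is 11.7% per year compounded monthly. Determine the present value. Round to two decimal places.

Periodic rate r = 0.117/12 per month.
Level perpetuity: PV = PMT / r = 3,200 / (0.117/12) = $328,205.13.

$328,205.13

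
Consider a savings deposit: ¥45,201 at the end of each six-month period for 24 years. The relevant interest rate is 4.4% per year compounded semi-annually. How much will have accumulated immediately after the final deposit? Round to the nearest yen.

This is an ordinary annuity: 48 deposits of ¥45,201 at the end of each six-month period.
Periodic rate r = 0.044/2 per half-year; n is counted in half-years.
FV = PMT × [((1+r)^n − 1)/r] = 45,201 × [(1+r)^48 − 1] / r = ¥3,784,811

¥3,784,811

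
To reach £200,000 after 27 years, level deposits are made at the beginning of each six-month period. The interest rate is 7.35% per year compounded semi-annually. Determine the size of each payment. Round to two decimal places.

Level annuity due; solve FV = PMT × [((1+r)^n − 1)/r] × (1+r) for PMT.
Periodic rate r = 0.0735/2 per half-year; n is counted in half-years.
With n = 54: PMT = 200,000 / ([((1+r)^n − 1)/r] × (1+r)) = £1,177.46

£1,177.46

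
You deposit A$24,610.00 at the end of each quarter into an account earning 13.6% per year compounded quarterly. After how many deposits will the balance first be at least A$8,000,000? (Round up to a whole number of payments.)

Periodic rate r = 0.136/4 per quarter; n is counted in quarters.
Ordinary annuity FV: 8,000,000 = 24,610 × [((1+r)^n − 1)/r].
(1+r)^n = 1 + 8,000,000 × r / 24,610, so n = ln(1 + 8,000,000·r/24,610) / ln(1+r) = 74.45.
Round up to a whole number of payments: n = 75.

75 payments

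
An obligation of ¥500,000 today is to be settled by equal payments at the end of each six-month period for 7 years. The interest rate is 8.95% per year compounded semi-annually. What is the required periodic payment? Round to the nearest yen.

Level ordinary annuity; solve PV = PMT × [(1 − (1+r)^−n)/r] for PMT.
Periodic rate r = 0.0895/2 per half-year; n is counted in half-years.
With n = 14: PMT = 500,000 / ([(1 − (1+r)^−n)/r]) = ¥48,831

¥48,831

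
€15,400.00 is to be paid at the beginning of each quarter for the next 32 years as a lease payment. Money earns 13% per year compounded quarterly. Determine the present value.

€481,087.85

This is an annuity due: 128 payments of €15,400.00 at the beginning of each quarter.
Periodic rate r = 0.13/4 per quarter; n is counted in quarters.
PV = PMT × [(1 − (1+r)^−n)/r] × (1+r) = 15,400 × [1 − (1+r)^−128] / r × (1+r) = €481,087.85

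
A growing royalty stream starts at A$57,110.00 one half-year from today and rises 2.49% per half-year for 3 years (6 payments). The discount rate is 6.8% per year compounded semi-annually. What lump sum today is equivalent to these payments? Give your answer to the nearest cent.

A$324,186.37

Periodic rate r = 0.068/2 per half-year; n is counted in half-years.
Growing ordinary annuity: PV = PMT₁ × [1 − ((1+g)/(1+r))^n] / (r − g) = 57,110 × [1 − ((1+0.0249)/(1+r))^6] / (r − 0.0249) = A$324,186.37.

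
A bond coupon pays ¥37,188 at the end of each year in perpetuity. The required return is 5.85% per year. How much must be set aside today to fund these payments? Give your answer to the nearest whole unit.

¥635,692

Periodic rate r = 0.0585 per year.
Level perpetuity: PV = PMT / r = 37,188 / (0.0585) = ¥635,692.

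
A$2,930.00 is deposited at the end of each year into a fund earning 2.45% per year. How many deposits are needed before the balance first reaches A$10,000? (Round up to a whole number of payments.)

Periodic rate r = 0.0245 per year.
Ordinary annuity FV: 10,000 = 2,930 × [((1+r)^n − 1)/r].
(1+r)^n = 1 + 10,000 × r / 2,930, so n = ln(1 + 10,000·r/2,930) / ln(1+r) = 3.32.
Round up to a whole number of payments: n = 4.

4 payments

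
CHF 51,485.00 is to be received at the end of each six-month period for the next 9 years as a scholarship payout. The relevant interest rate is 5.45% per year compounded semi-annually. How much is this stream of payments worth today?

CHF 724,847.02

This is an ordinary annuity: 18 payments of CHF 51,485.00 at the end of each six-month period.
Periodic rate r = 0.0545/2 per half-year; n is counted in half-years.
PV = PMT × [(1 − (1+r)^−n)/r] = 51,485 × [1 − (1+r)^−18] / r = CHF 724,847.02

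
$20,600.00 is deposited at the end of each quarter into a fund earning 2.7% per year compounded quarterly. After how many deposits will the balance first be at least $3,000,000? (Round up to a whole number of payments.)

Periodic rate r = 0.027/4 per quarter; n is counted in quarters.
Ordinary annuity FV: 3,000,000 = 20,600 × [((1+r)^n − 1)/r].
(1+r)^n = 1 + 3,000,000 × r / 20,600, so n = ln(1 + 3,000,000·r/20,600) / ln(1+r) = 101.77.
Round up to a whole number of payments: n = 102.

102 payments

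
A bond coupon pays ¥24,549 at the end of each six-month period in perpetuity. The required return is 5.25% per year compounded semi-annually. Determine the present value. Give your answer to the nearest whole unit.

Periodic rate r = 0.0525/2 per half-year.
Level perpetuity: PV = PMT / r = 24,549 / (0.0525/2) = ¥935,200.

¥935,200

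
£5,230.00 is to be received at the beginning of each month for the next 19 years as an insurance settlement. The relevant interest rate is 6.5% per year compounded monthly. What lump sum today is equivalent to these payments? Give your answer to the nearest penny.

This is an annuity due: 228 payments of £5,230.00 at the beginning of each month.
Periodic rate r = 0.065/12 per month; n is counted in months.
PV = PMT × [(1 − (1+r)^−n)/r] × (1+r) = 5,230 × [1 − (1+r)^−228] / r × (1+r) = £687,492.73

£687,492.73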